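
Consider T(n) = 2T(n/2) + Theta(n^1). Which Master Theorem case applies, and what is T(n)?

Master Theorem for T(n) = 2T(n/2) + O(n^1):

a = 2, b = 2, c = 1
log_b(a) = log_2(2) = 1.0000

Case 2: c = 1 = log_2(2) = 1.0000
T(n) = O(n^1 log n) = O(n log n)

For T(n) = 2T(n/2) + O(n^1): log_2(2) = 1.0000. This is Case 2 of the Master Theorem (c = log_b(a), equal work at all levels), giving O(n log n).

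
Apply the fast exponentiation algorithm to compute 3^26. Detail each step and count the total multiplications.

Computing 3^26 by squaring (build up from 3^1; each line after the first costs one multiplication):

3^1 = 3
3^2 = (3^1)^2 = 3^2 = 9
3^3 = 3 * 3^2 = 3 * 9 = 27
3^6 = (3^3)^2 = 27^2 = 729
3^12 = (3^6)^2 = 729^2 = 531441
3^13 = 3 * 3^12 = 3 * 531441 = 1594323
3^26 = (3^13)^2 = 1594323^2 = 2541865828329

Result: 2541865828329
Multiplications needed: 6 (6 lines after 3^1)

3^26 = 2541865828329. Using exponentiation by squaring, this requires 6 multiplications. The key idea: if the exponent is even, square the half-power; if odd, multiply by the base once.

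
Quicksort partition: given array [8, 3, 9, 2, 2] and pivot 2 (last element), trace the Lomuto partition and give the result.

Lomuto partition with pivot = 2:

Initial array: [8, 3, 9, 2, 2]

arr[0]=8 > 2: no swap
arr[1]=3 > 2: no swap
arr[2]=9 > 2: no swap
arr[3]=2 <= 2: swap with position 0, array becomes [2, 3, 9, 8, 2]

Place pivot at position 1: [2, 2, 9, 8, 3]
Pivot position: 1

After partitioning with pivot 2, the array becomes [2, 2, 9, 8, 3]. The pivot is placed at index 1. All elements to the left of the pivot are <= 2, and all elements to the right are > 2.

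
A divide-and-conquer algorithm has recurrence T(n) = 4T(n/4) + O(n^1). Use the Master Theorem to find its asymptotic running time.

Master Theorem for T(n) = 4T(n/4) + O(n^1):

a = 4, b = 4, c = 1
log_b(a) = log_4(4) = 1.0000

Case 2: c = 1 = log_4(4) = 1.0000
T(n) = O(n^1 log n) = O(n log n)

For T(n) = 4T(n/4) + O(n^1): log_4(4) = 1.0000. This is Case 2 of the Master Theorem (c = log_b(a), equal work at all levels), giving O(n log n).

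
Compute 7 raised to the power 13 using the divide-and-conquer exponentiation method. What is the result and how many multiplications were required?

Computing 7^13 by squaring (build up from 7^1; each line after the first costs one multiplication):

7^1 = 7
7^2 = (7^1)^2 = 7^2 = 49
7^3 = 7 * 7^2 = 7 * 49 = 343
7^6 = (7^3)^2 = 343^2 = 117649
7^12 = (7^6)^2 = 117649^2 = 13841287201
7^13 = 7 * 7^12 = 7 * 13841287201 = 96889010407

Result: 96889010407
Multiplications needed: 5 (5 lines after 7^1)

7^13 = 96889010407. Using exponentiation by squaring, this requires 5 multiplications. The key idea: if the exponent is even, square the half-power; if odd, multiply by the base once.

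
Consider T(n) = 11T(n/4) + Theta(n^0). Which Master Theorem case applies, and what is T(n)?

Master Theorem for T(n) = 11T(n/4) + O(n^0):

a = 11, b = 4, c = 0
log_b(a) = log_4(11) = 1.7297

Case 1: c = 0 < log_4(11) = 1.7297
T(n) = O(n^(log_4 11))

For T(n) = 11T(n/4) + O(n^0): log_4(11) = 1.7297. This is Case 1 of the Master Theorem (c < log_b(a), work dominated by leaves), giving O(n^(log_4 11)).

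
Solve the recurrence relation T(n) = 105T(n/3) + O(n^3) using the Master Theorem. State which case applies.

Master Theorem for T(n) = 105T(n/3) + O(n^3):

a = 105, b = 3, c = 3
log_b(a) = log_3(105) = 4.2362

Case 1: c = 3 < log_3(105) = 4.2362
T(n) = O(n^(log_3 105))

For T(n) = 105T(n/3) + O(n^3): log_3(105) = 4.2362. This is Case 1 of the Master Theorem (c < log_b(a), work dominated by leaves), giving O(n^(log_3 105)).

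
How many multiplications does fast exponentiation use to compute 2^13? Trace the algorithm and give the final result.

Computing 2^13 by squaring (build up from 2^1; each line after the first costs one multiplication):

2^1 = 2
2^2 = (2^1)^2 = 2^2 = 4
2^3 = 2 * 2^2 = 2 * 4 = 8
2^6 = (2^3)^2 = 8^2 = 64
2^12 = (2^6)^2 = 64^2 = 4096
2^13 = 2 * 2^12 = 2 * 4096 = 8192

Result: 8192
Multiplications needed: 5 (5 lines after 2^1)

2^13 = 8192. Using exponentiation by squaring, this requires 5 multiplications. The key idea: if the exponent is even, square the half-power; if odd, multiply by the base once.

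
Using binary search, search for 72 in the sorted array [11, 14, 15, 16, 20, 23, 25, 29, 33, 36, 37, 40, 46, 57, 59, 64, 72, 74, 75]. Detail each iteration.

Binary search for 72 in [11, 14, 15, 16, 20, 23, 25, 29, 33, 36, 37, 40, 46, 57, 59, 64, 72, 74, 75]:

lo=0, hi=18, mid=9, arr[mid]=36 -> 36 < 72, search right half
lo=10, hi=18, mid=14, arr[mid]=59 -> 59 < 72, search right half
lo=15, hi=18, mid=16, arr[mid]=72 -> Found target at index 16!

Binary search finds 72 at index 16 after 3 comparisons. The search repeatedly halves the search space by comparing with the middle element.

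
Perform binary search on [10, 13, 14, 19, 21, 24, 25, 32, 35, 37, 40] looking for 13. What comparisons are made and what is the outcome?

Binary search for 13 in [10, 13, 14, 19, 21, 24, 25, 32, 35, 37, 40]:

lo=0, hi=10, mid=5, arr[mid]=24 -> 24 > 13, search left half
lo=0, hi=4, mid=2, arr[mid]=14 -> 14 > 13, search left half
lo=0, hi=1, mid=0, arr[mid]=10 -> 10 < 13, search right half
lo=1, hi=1, mid=1, arr[mid]=13 -> Found target at index 1!

Binary search finds 13 at index 1 after 4 comparisons. The search repeatedly halves the search space by comparing with the middle element.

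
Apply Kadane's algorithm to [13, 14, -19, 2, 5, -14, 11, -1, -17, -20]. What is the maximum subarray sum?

Using Kadane's algorithm on [13, 14, -19, 2, 5, -14, 11, -1, -17, -20]:

Scanning through the array:
Position 1 (value 14): max_ending_here = 27, max_so_far = 27
Position 2 (value -19): max_ending_here = 8, max_so_far = 27
Position 3 (value 2): max_ending_here = 10, max_so_far = 27
Position 4 (value 5): max_ending_here = 15, max_so_far = 27
Position 5 (value -14): max_ending_here = 1, max_so_far = 27
Position 6 (value 11): max_ending_here = 12, max_so_far = 27
Position 7 (value -1): max_ending_here = 11, max_so_far = 27
Position 8 (value -17): max_ending_here = -6, max_so_far = 27
Position 9 (value -20): max_ending_here = -20, max_so_far = 27

Maximum subarray: [13, 14]
Maximum sum: 27

The maximum subarray is [13, 14] with sum 27. This subarray runs from index 0 to index 1.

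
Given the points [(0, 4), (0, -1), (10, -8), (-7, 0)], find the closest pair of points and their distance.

Computing all pairwise distances among 4 points:

d((0, 4), (0, -1)) = 5.0 <-- minimum
d((0, 4), (10, -8)) = 15.6205
d((0, 4), (-7, 0)) = 8.0623
d((0, -1), (10, -8)) = 12.2066
d((0, -1), (-7, 0)) = 7.0711
d((10, -8), (-7, 0)) = 18.7883

Closest pair: (0, 4) and (0, -1) with distance 5.0

The closest pair is (0, 4) and (0, -1) with Euclidean distance 5.0. For 4 points, brute-force pairwise comparison is shown above. For large n, the divide-and-conquer algorithm (sort by x, recurse on halves, check the dividing strip) achieves O(n log n).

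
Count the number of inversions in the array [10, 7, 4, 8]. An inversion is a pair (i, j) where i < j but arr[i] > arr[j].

Finding inversions in [10, 7, 4, 8]:

(0, 1): arr[0]=10 > arr[1]=7
(0, 2): arr[0]=10 > arr[2]=4
(0, 3): arr[0]=10 > arr[3]=8
(1, 2): arr[1]=7 > arr[2]=4

Total inversions: 4

The array has 4 inversion(s): (0,1), (0,2), (0,3), (1,2). Each pair (i,j) satisfies i < j and arr[i] > arr[j].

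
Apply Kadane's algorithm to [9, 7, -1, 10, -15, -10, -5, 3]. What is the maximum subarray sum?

Using Kadane's algorithm on [9, 7, -1, 10, -15, -10, -5, 3]:

Scanning through the array:
Position 1 (value 7): max_ending_here = 16, max_so_far = 16
Position 2 (value -1): max_ending_here = 15, max_so_far = 16
Position 3 (value 10): max_ending_here = 25, max_so_far = 25
Position 4 (value -15): max_ending_here = 10, max_so_far = 25
Position 5 (value -10): max_ending_here = 0, max_so_far = 25
Position 6 (value -5): max_ending_here = -5, max_so_far = 25
Position 7 (value 3): max_ending_here = 3, max_so_far = 25

Maximum subarray: [9, 7, -1, 10]
Maximum sum: 25

The maximum subarray is [9, 7, -1, 10] with sum 25. This subarray runs from index 0 to index 3.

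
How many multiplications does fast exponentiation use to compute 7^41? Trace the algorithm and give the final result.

Computing 7^41 by squaring (build up from 7^1; each line after the first costs one multiplication):

7^1 = 7
7^2 = (7^1)^2 = 7^2 = 49
7^4 = (7^2)^2 = 49^2 = 2401
7^5 = 7 * 7^4 = 7 * 2401 = 16807
7^10 = (7^5)^2 = 16807^2 = 282475249
7^20 = (7^10)^2 = 282475249^2 = 79792266297612001
7^40 = (7^20)^2 = 79792266297612001^2 = 6366805760909027985741435139224001
7^41 = 7 * 7^40 = 7 * 6366805760909027985741435139224001 = 44567640326363195900190045974568007

Result: 44567640326363195900190045974568007
Multiplications needed: 7 (7 lines after 7^1)

7^41 = 44567640326363195900190045974568007. Using exponentiation by squaring, this requires 7 multiplications. The key idea: if the exponent is even, square the half-power; if odd, multiply by the base once.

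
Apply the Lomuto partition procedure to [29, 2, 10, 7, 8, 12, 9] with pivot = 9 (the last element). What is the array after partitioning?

Lomuto partition with pivot = 9:

Initial array: [29, 2, 10, 7, 8, 12, 9]

arr[0]=29 > 9: no swap
arr[1]=2 <= 9: swap with position 0, array becomes [2, 29, 10, 7, 8, 12, 9]
arr[2]=10 > 9: no swap
arr[3]=7 <= 9: swap with position 1, array becomes [2, 7, 10, 29, 8, 12, 9]
arr[4]=8 <= 9: swap with position 2, array becomes [2, 7, 8, 29, 10, 12, 9]
arr[5]=12 > 9: no swap

Place pivot at position 3: [2, 7, 8, 9, 10, 12, 29]
Pivot position: 3

After partitioning with pivot 9, the array becomes [2, 7, 8, 9, 10, 12, 29]. The pivot is placed at index 3. All elements to the left of the pivot are <= 9, and all elements to the right are > 9.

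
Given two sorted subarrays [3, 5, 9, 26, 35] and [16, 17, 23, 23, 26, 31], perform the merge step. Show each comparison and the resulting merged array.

Merging process:

Compare 3 vs 16: take 3 from left. Merged: [3]
Compare 5 vs 16: take 5 from left. Merged: [3, 5]
Compare 9 vs 16: take 9 from left. Merged: [3, 5, 9]
Compare 26 vs 16: take 16 from right. Merged: [3, 5, 9, 16]
Compare 26 vs 17: take 17 from right. Merged: [3, 5, 9, 16, 17]
Compare 26 vs 23: take 23 from right. Merged: [3, 5, 9, 16, 17, 23]
Compare 26 vs 23: take 23 from right. Merged: [3, 5, 9, 16, 17, 23, 23]
Compare 26 vs 26: take 26 from left. Merged: [3, 5, 9, 16, 17, 23, 23, 26]
Compare 35 vs 26: take 26 from right. Merged: [3, 5, 9, 16, 17, 23, 23, 26, 26]
Compare 35 vs 31: take 31 from right. Merged: [3, 5, 9, 16, 17, 23, 23, 26, 26, 31]
Append remaining from left: [35]. Merged: [3, 5, 9, 16, 17, 23, 23, 26, 26, 31, 35]

Final merged array: [3, 5, 9, 16, 17, 23, 23, 26, 26, 31, 35]
Total comparisons: 10

The merged array is [3, 5, 9, 16, 17, 23, 23, 26, 26, 31, 35], requiring 10 comparisons. The merge step runs in O(n) time where n is the total number of elements.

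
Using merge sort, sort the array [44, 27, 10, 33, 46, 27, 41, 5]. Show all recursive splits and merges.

Merge sort trace:

Split: [44, 27, 10, 33, 46, 27, 41, 5] -> [44, 27, 10, 33] and [46, 27, 41, 5]
  Split: [44, 27, 10, 33] -> [44, 27] and [10, 33]
    Split: [44, 27] -> [44] and [27]
    Merge: [44] + [27] -> [27, 44]
    Split: [10, 33] -> [10] and [33]
    Merge: [10] + [33] -> [10, 33]
  Merge: [27, 44] + [10, 33] -> [10, 27, 33, 44]
  Split: [46, 27, 41, 5] -> [46, 27] and [41, 5]
    Split: [46, 27] -> [46] and [27]
    Merge: [46] + [27] -> [27, 46]
    Split: [41, 5] -> [41] and [5]
    Merge: [41] + [5] -> [5, 41]
  Merge: [27, 46] + [5, 41] -> [5, 27, 41, 46]
Merge: [10, 27, 33, 44] + [5, 27, 41, 46] -> [5, 10, 27, 27, 33, 41, 44, 46]

Final sorted array: [5, 10, 27, 27, 33, 41, 44, 46]

The merge sort proceeds by recursively splitting the array and merging sorted halves.
After all merges, the sorted array is [5, 10, 27, 27, 33, 41, 44, 46].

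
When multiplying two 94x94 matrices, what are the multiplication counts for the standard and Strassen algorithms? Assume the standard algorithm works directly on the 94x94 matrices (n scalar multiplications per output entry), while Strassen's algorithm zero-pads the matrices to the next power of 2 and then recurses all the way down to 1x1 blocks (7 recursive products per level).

Matrix multiplication for 94x94 matrices:

Strassen's algorithm requires power-of-2 dimensions. Pad 94x94 to 128x128 (next power of 2).

Standard algorithm: 94^3 = 830584 multiplications
Strassen's algorithm: 7^(log2(128)) = 7^7 = 823543 multiplications
Savings: 830584 - 823543 = 7041 multiplications

Standard: 830584 multiplications (94^3). Strassen: 823543 multiplications (7^7, after padding to 128x128). Strassen reduces 8 recursive multiplications to 7 at each level.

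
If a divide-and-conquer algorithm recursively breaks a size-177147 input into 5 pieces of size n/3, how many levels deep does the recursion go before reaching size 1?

For divide and conquer with division factor 3:

Problem sizes at each level:
Level 0: 177147
Level 1: 59049
Level 2: 19683
Level 3: 6561
Level 4: 2187
Level 5: 729
Level 6: 243
Level 7: 81
Level 8: 27
Level 9: 9
Level 10: 3
Level 11: 1

The root is level 0 and the size-1 base case is level 11 (the tree spans levels 0 through 11, i.e. 12 levels counting the root), so the depth is the number of divisions: log_3(177147) = 11

The recursion tree depth is log_3(177147) = 11. At each level, the problem size is divided by 3, so it takes 11 divisions to reduce to a base case of size 1. The algorithm makes 5 recursive calls at each level.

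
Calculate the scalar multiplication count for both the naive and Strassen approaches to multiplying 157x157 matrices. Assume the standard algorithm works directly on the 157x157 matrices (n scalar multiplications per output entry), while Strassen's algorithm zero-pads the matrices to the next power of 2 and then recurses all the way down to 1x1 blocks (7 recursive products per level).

Matrix multiplication for 157x157 matrices:

Strassen's algorithm requires power-of-2 dimensions. Pad 157x157 to 256x256 (next power of 2).

Standard algorithm: 157^3 = 3869893 multiplications
Strassen's algorithm: 7^(log2(256)) = 7^8 = 5764801 multiplications
Difference: 3869893 - 5764801 = -1894908 (Strassen uses MORE here due to padding overhead — for small or just-over-power-of-2 n, padding can outweigh the per-level savings)

Standard: 3869893 multiplications (157^3). Strassen: 5764801 multiplications (7^8, after padding to 256x256). Strassen reduces 8 recursive multiplications to 7 at each level.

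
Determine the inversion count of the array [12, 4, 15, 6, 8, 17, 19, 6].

Finding inversions in [12, 4, 15, 6, 8, 17, 19, 6]:

(0, 1): arr[0]=12 > arr[1]=4
(0, 3): arr[0]=12 > arr[3]=6
(0, 4): arr[0]=12 > arr[4]=8
(0, 7): arr[0]=12 > arr[7]=6
(2, 3): arr[2]=15 > arr[3]=6
(2, 4): arr[2]=15 > arr[4]=8
(2, 7): arr[2]=15 > arr[7]=6
(4, 7): arr[4]=8 > arr[7]=6
(5, 7): arr[5]=17 > arr[7]=6
(6, 7): arr[6]=19 > arr[7]=6

Total inversions: 10

The array has 10 inversion(s): (0,1), (0,3), (0,4), (0,7), (2,3), (2,4), (2,7), (4,7), (5,7), (6,7). Each pair (i,j) satisfies i < j and arr[i] > arr[j].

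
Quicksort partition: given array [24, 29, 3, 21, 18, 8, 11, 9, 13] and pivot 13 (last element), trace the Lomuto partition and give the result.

Lomuto partition with pivot = 13:

Initial array: [24, 29, 3, 21, 18, 8, 11, 9, 13]

arr[0]=24 > 13: no swap
arr[1]=29 > 13: no swap
arr[2]=3 <= 13: swap with position 0, array becomes [3, 29, 24, 21, 18, 8, 11, 9, 13]
arr[3]=21 > 13: no swap
arr[4]=18 > 13: no swap
arr[5]=8 <= 13: swap with position 1, array becomes [3, 8, 24, 21, 18, 29, 11, 9, 13]
arr[6]=11 <= 13: swap with position 2, array becomes [3, 8, 11, 21, 18, 29, 24, 9, 13]
arr[7]=9 <= 13: swap with position 3, array becomes [3, 8, 11, 9, 18, 29, 24, 21, 13]

Place pivot at position 4: [3, 8, 11, 9, 13, 29, 24, 21, 18]
Pivot position: 4

After partitioning with pivot 13, the array becomes [3, 8, 11, 9, 13, 29, 24, 21, 18]. The pivot is placed at index 4. All elements to the left of the pivot are <= 13, and all elements to the right are > 13.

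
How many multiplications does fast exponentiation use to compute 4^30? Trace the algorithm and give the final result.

Computing 4^30 by squaring (build up from 4^1; each line after the first costs one multiplication):

4^1 = 4
4^2 = (4^1)^2 = 4^2 = 16
4^3 = 4 * 4^2 = 4 * 16 = 64
4^6 = (4^3)^2 = 64^2 = 4096
4^7 = 4 * 4^6 = 4 * 4096 = 16384
4^14 = (4^7)^2 = 16384^2 = 268435456
4^15 = 4 * 4^14 = 4 * 268435456 = 1073741824
4^30 = (4^15)^2 = 1073741824^2 = 1152921504606846976

Result: 1152921504606846976
Multiplications needed: 7 (7 lines after 4^1)

4^30 = 1152921504606846976. Using exponentiation by squaring, this requires 7 multiplications. The key idea: if the exponent is even, square the half-power; if odd, multiply by the base once.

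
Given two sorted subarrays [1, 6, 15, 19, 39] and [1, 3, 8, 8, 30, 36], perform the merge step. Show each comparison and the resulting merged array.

Merging process:

Compare 1 vs 1: take 1 from left. Merged: [1]
Compare 6 vs 1: take 1 from right. Merged: [1, 1]
Compare 6 vs 3: take 3 from right. Merged: [1, 1, 3]
Compare 6 vs 8: take 6 from left. Merged: [1, 1, 3, 6]
Compare 15 vs 8: take 8 from right. Merged: [1, 1, 3, 6, 8]
Compare 15 vs 8: take 8 from right. Merged: [1, 1, 3, 6, 8, 8]
Compare 15 vs 30: take 15 from left. Merged: [1, 1, 3, 6, 8, 8, 15]
Compare 19 vs 30: take 19 from left. Merged: [1, 1, 3, 6, 8, 8, 15, 19]
Compare 39 vs 30: take 30 from right. Merged: [1, 1, 3, 6, 8, 8, 15, 19, 30]
Compare 39 vs 36: take 36 from right. Merged: [1, 1, 3, 6, 8, 8, 15, 19, 30, 36]
Append remaining from left: [39]. Merged: [1, 1, 3, 6, 8, 8, 15, 19, 30, 36, 39]

Final merged array: [1, 1, 3, 6, 8, 8, 15, 19, 30, 36, 39]
Total comparisons: 10

The merged array is [1, 1, 3, 6, 8, 8, 15, 19, 30, 36, 39], requiring 10 comparisons. The merge step runs in O(n) time where n is the total number of elements.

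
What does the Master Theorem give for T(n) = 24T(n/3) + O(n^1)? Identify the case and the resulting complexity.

Master Theorem for T(n) = 24T(n/3) + O(n^1):

a = 24, b = 3, c = 1
log_b(a) = log_3(24) = 2.8928

Case 1: c = 1 < log_3(24) = 2.8928
T(n) = O(n^(log_3 24))

For T(n) = 24T(n/3) + O(n^1): log_3(24) = 2.8928. This is Case 1 of the Master Theorem (c < log_b(a), work dominated by leaves), giving O(n^(log_3 24)).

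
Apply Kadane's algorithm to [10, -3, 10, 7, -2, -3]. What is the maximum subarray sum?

Using Kadane's algorithm on [10, -3, 10, 7, -2, -3]:

Scanning through the array:
Position 1 (value -3): max_ending_here = 7, max_so_far = 10
Position 2 (value 10): max_ending_here = 17, max_so_far = 17
Position 3 (value 7): max_ending_here = 24, max_so_far = 24
Position 4 (value -2): max_ending_here = 22, max_so_far = 24
Position 5 (value -3): max_ending_here = 19, max_so_far = 24

Maximum subarray: [10, -3, 10, 7]
Maximum sum: 24

The maximum subarray is [10, -3, 10, 7] with sum 24. This subarray runs from index 0 to index 3.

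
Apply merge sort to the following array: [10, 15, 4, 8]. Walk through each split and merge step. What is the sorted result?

Merge sort trace:

Split: [10, 15, 4, 8] -> [10, 15] and [4, 8]
  Split: [10, 15] -> [10] and [15]
  Merge: [10] + [15] -> [10, 15]
  Split: [4, 8] -> [4] and [8]
  Merge: [4] + [8] -> [4, 8]
Merge: [10, 15] + [4, 8] -> [4, 8, 10, 15]

Final sorted array: [4, 8, 10, 15]

The merge sort proceeds by recursively splitting the array and merging sorted halves.
After all merges, the sorted array is [4, 8, 10, 15].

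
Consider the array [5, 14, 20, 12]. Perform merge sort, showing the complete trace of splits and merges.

Merge sort trace:

Split: [5, 14, 20, 12] -> [5, 14] and [20, 12]
  Split: [5, 14] -> [5] and [14]
  Merge: [5] + [14] -> [5, 14]
  Split: [20, 12] -> [20] and [12]
  Merge: [20] + [12] -> [12, 20]
Merge: [5, 14] + [12, 20] -> [5, 12, 14, 20]

Final sorted array: [5, 12, 14, 20]

The merge sort proceeds by recursively splitting the array and merging sorted halves.
After all merges, the sorted array is [5, 12, 14, 20].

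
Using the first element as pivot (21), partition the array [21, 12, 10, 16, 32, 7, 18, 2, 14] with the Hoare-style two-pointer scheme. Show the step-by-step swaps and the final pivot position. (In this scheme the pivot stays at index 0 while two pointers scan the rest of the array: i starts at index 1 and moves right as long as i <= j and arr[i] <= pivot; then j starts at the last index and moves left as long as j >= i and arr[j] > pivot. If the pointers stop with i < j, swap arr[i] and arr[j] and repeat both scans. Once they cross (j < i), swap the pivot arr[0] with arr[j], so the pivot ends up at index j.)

Hoare-style two-pointer partition with pivot = 21:

Initial array: [21, 12, 10, 16, 32, 7, 18, 2, 14]

Pointers start at i = 1, j = 8.
i stops at index 4 (arr[4]=32 > 21), j stops at index 8 (arr[8]=14 <= 21): swap arr[4] and arr[8], array becomes [21, 12, 10, 16, 14, 7, 18, 2, 32]
i ends at 8, j ends at 7: the pointers have crossed (j < i), so scanning stops.

Swap pivot arr[0] with arr[7] to place pivot at position 7: [2, 12, 10, 16, 14, 7, 18, 21, 32]
Pivot position: 7

After partitioning with pivot 21, the array becomes [2, 12, 10, 16, 14, 7, 18, 21, 32]. The pivot is placed at index 7. All elements to the left of the pivot are <= 21, and all elements to the right are > 21.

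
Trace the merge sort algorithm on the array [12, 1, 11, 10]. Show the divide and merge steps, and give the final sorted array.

Merge sort trace:

Split: [12, 1, 11, 10] -> [12, 1] and [11, 10]
  Split: [12, 1] -> [12] and [1]
  Merge: [12] + [1] -> [1, 12]
  Split: [11, 10] -> [11] and [10]
  Merge: [11] + [10] -> [10, 11]
Merge: [1, 12] + [10, 11] -> [1, 10, 11, 12]

Final sorted array: [1, 10, 11, 12]

The merge sort proceeds by recursively splitting the array and merging sorted halves.
After all merges, the sorted array is [1, 10, 11, 12].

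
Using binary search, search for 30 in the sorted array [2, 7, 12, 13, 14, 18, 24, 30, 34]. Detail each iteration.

Binary search for 30 in [2, 7, 12, 13, 14, 18, 24, 30, 34]:

lo=0, hi=8, mid=4, arr[mid]=14 -> 14 < 30, search right half
lo=5, hi=8, mid=6, arr[mid]=24 -> 24 < 30, search right half
lo=7, hi=8, mid=7, arr[mid]=30 -> Found target at index 7!

Binary search finds 30 at index 7 after 3 comparisons. The search repeatedly halves the search space by comparing with the middle element.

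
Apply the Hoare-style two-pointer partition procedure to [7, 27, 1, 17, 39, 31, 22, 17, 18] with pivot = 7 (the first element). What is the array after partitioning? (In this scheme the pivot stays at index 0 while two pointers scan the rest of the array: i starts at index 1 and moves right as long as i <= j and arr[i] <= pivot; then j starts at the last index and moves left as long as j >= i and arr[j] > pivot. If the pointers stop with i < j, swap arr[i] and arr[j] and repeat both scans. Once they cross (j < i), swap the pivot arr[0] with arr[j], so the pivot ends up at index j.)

Hoare-style two-pointer partition with pivot = 7:

Initial array: [7, 27, 1, 17, 39, 31, 22, 17, 18]

Pointers start at i = 1, j = 8.
i stops at index 1 (arr[1]=27 > 7), j stops at index 2 (arr[2]=1 <= 7): swap arr[1] and arr[2], array becomes [7, 1, 27, 17, 39, 31, 22, 17, 18]
i ends at 2, j ends at 1: the pointers have crossed (j < i), so scanning stops.

Swap pivot arr[0] with arr[1] to place pivot at position 1: [1, 7, 27, 17, 39, 31, 22, 17, 18]
Pivot position: 1

After partitioning with pivot 7, the array becomes [1, 7, 27, 17, 39, 31, 22, 17, 18]. The pivot is placed at index 1. All elements to the left of the pivot are <= 7, and all elements to the right are > 7.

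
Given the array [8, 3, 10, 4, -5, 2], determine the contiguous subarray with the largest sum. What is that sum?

Using Kadane's algorithm on [8, 3, 10, 4, -5, 2]:

Scanning through the array:
Position 1 (value 3): max_ending_here = 11, max_so_far = 11
Position 2 (value 10): max_ending_here = 21, max_so_far = 21
Position 3 (value 4): max_ending_here = 25, max_so_far = 25
Position 4 (value -5): max_ending_here = 20, max_so_far = 25
Position 5 (value 2): max_ending_here = 22, max_so_far = 25

Maximum subarray: [8, 3, 10, 4]
Maximum sum: 25

The maximum subarray is [8, 3, 10, 4] with sum 25. This subarray runs from index 0 to index 3.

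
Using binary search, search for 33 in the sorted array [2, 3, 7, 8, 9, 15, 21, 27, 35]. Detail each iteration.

Binary search for 33 in [2, 3, 7, 8, 9, 15, 21, 27, 35]:

lo=0, hi=8, mid=4, arr[mid]=9 -> 9 < 33, search right half
lo=5, hi=8, mid=6, arr[mid]=21 -> 21 < 33, search right half
lo=7, hi=8, mid=7, arr[mid]=27 -> 27 < 33, search right half
lo=8, hi=8, mid=8, arr[mid]=35 -> 35 > 33, search left half
lo=8 > hi=7, target 33 not found

Binary search determines that 33 is not in the array after 4 comparisons. The search space was exhausted without finding the target.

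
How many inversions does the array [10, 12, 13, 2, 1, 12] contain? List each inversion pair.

Finding inversions in [10, 12, 13, 2, 1, 12]:

(0, 3): arr[0]=10 > arr[3]=2
(0, 4): arr[0]=10 > arr[4]=1
(1, 3): arr[1]=12 > arr[3]=2
(1, 4): arr[1]=12 > arr[4]=1
(2, 3): arr[2]=13 > arr[3]=2
(2, 4): arr[2]=13 > arr[4]=1
(2, 5): arr[2]=13 > arr[5]=12
(3, 4): arr[3]=2 > arr[4]=1

Total inversions: 8

The array has 8 inversion(s): (0,3), (0,4), (1,3), (1,4), (2,3), (2,4), (2,5), (3,4). Each pair (i,j) satisfies i < j and arr[i] > arr[j].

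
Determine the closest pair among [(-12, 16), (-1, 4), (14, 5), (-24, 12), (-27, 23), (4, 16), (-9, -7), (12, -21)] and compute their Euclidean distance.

Computing all pairwise distances among 8 points:

d((-12, 16), (-1, 4)) = 16.2788
d((-12, 16), (14, 5)) = 28.2312
d((-12, 16), (-24, 12)) = 12.6491
d((-12, 16), (-27, 23)) = 16.5529
d((-12, 16), (4, 16)) = 16.0
d((-12, 16), (-9, -7)) = 23.1948
d((-12, 16), (12, -21)) = 44.1022
d((-1, 4), (14, 5)) = 15.0333
d((-1, 4), (-24, 12)) = 24.3516
d((-1, 4), (-27, 23)) = 32.2025
d((-1, 4), (4, 16)) = 13.0
d((-1, 4), (-9, -7)) = 13.6015
d((-1, 4), (12, -21)) = 28.178
d((14, 5), (-24, 12)) = 38.6394
d((14, 5), (-27, 23)) = 44.7772
d((14, 5), (4, 16)) = 14.8661
d((14, 5), (-9, -7)) = 25.9422
d((14, 5), (12, -21)) = 26.0768
d((-24, 12), (-27, 23)) = 11.4018 <-- minimum
d((-24, 12), (4, 16)) = 28.2843
d((-24, 12), (-9, -7)) = 24.2074
d((-24, 12), (12, -21)) = 48.8365
d((-27, 23), (4, 16)) = 31.7805
d((-27, 23), (-9, -7)) = 34.9857
d((-27, 23), (12, -21)) = 58.7963
d((4, 16), (-9, -7)) = 26.4197
d((4, 16), (12, -21)) = 37.855
d((-9, -7), (12, -21)) = 25.2389

Closest pair: (-24, 12) and (-27, 23) with distance 11.4018

The closest pair is (-24, 12) and (-27, 23) with Euclidean distance 11.4018. For 8 points, brute-force pairwise comparison is shown above. For large n, the divide-and-conquer algorithm (sort by x, recurse on halves, check the dividing strip) achieves O(n log n).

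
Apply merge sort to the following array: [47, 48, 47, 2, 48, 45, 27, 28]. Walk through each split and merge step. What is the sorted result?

Merge sort trace:

Split: [47, 48, 47, 2, 48, 45, 27, 28] -> [47, 48, 47, 2] and [48, 45, 27, 28]
  Split: [47, 48, 47, 2] -> [47, 48] and [47, 2]
    Split: [47, 48] -> [47] and [48]
    Merge: [47] + [48] -> [47, 48]
    Split: [47, 2] -> [47] and [2]
    Merge: [47] + [2] -> [2, 47]
  Merge: [47, 48] + [2, 47] -> [2, 47, 47, 48]
  Split: [48, 45, 27, 28] -> [48, 45] and [27, 28]
    Split: [48, 45] -> [48] and [45]
    Merge: [48] + [45] -> [45, 48]
    Split: [27, 28] -> [27] and [28]
    Merge: [27] + [28] -> [27, 28]
  Merge: [45, 48] + [27, 28] -> [27, 28, 45, 48]
Merge: [2, 47, 47, 48] + [27, 28, 45, 48] -> [2, 27, 28, 45, 47, 47, 48, 48]

Final sorted array: [2, 27, 28, 45, 47, 47, 48, 48]

The merge sort proceeds by recursively splitting the array and merging sorted halves.
After all merges, the sorted array is [2, 27, 28, 45, 47, 47, 48, 48].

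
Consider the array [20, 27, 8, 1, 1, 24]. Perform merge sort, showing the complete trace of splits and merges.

Merge sort trace:

Split: [20, 27, 8, 1, 1, 24] -> [20, 27, 8] and [1, 1, 24]
  Split: [20, 27, 8] -> [20] and [27, 8]
    Split: [27, 8] -> [27] and [8]
    Merge: [27] + [8] -> [8, 27]
  Merge: [20] + [8, 27] -> [8, 20, 27]
  Split: [1, 1, 24] -> [1] and [1, 24]
    Split: [1, 24] -> [1] and [24]
    Merge: [1] + [24] -> [1, 24]
  Merge: [1] + [1, 24] -> [1, 1, 24]
Merge: [8, 20, 27] + [1, 1, 24] -> [1, 1, 8, 20, 24, 27]

Final sorted array: [1, 1, 8, 20, 24, 27]

The merge sort proceeds by recursively splitting the array and merging sorted halves.
After all merges, the sorted array is [1, 1, 8, 20, 24, 27].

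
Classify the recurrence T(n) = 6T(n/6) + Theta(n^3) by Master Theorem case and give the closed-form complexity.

Master Theorem for T(n) = 6T(n/6) + O(n^3):

a = 6, b = 6, c = 3
log_b(a) = log_6(6) = 1.0000

Case 3: c = 3 > log_6(6) = 1.0000
T(n) = O(n^3) = O(n^3)

For T(n) = 6T(n/6) + O(n^3): log_6(6) = 1.0000. This is Case 3 of the Master Theorem (c > log_b(a), work dominated by root), giving O(n^3).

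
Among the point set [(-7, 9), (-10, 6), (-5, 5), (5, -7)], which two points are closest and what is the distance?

Computing all pairwise distances among 4 points:

d((-7, 9), (-10, 6)) = 4.2426 <-- minimum
d((-7, 9), (-5, 5)) = 4.4721
d((-7, 9), (5, -7)) = 20.0
d((-10, 6), (-5, 5)) = 5.099
d((-10, 6), (5, -7)) = 19.8494
d((-5, 5), (5, -7)) = 15.6205

Closest pair: (-7, 9) and (-10, 6) with distance 4.2426

The closest pair is (-7, 9) and (-10, 6) with Euclidean distance 4.2426. For 4 points, brute-force pairwise comparison is shown above. For large n, the divide-and-conquer algorithm (sort by x, recurse on halves, check the dividing strip) achieves O(n log n).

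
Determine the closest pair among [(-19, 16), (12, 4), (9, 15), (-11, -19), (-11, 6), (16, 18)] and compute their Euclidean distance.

Computing all pairwise distances among 6 points:

d((-19, 16), (12, 4)) = 33.2415
d((-19, 16), (9, 15)) = 28.0179
d((-19, 16), (-11, -19)) = 35.9026
d((-19, 16), (-11, 6)) = 12.8062
d((-19, 16), (16, 18)) = 35.0571
d((12, 4), (9, 15)) = 11.4018
d((12, 4), (-11, -19)) = 32.5269
d((12, 4), (-11, 6)) = 23.0868
d((12, 4), (16, 18)) = 14.5602
d((9, 15), (-11, -19)) = 39.4462
d((9, 15), (-11, 6)) = 21.9317
d((9, 15), (16, 18)) = 7.6158 <-- minimum
d((-11, -19), (-11, 6)) = 25.0
d((-11, -19), (16, 18)) = 45.8039
d((-11, 6), (16, 18)) = 29.5466

Closest pair: (9, 15) and (16, 18) with distance 7.6158

The closest pair is (9, 15) and (16, 18) with Euclidean distance 7.6158. For 6 points, brute-force pairwise comparison is shown above. For large n, the divide-and-conquer algorithm (sort by x, recurse on halves, check the dividing strip) achieves O(n log n).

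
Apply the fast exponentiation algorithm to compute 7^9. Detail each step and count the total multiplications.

Computing 7^9 by squaring (build up from 7^1; each line after the first costs one multiplication):

7^1 = 7
7^2 = (7^1)^2 = 7^2 = 49
7^4 = (7^2)^2 = 49^2 = 2401
7^8 = (7^4)^2 = 2401^2 = 5764801
7^9 = 7 * 7^8 = 7 * 5764801 = 40353607

Result: 40353607
Multiplications needed: 4 (4 lines after 7^1)

7^9 = 40353607. Using exponentiation by squaring, this requires 4 multiplications. The key idea: if the exponent is even, square the half-power; if odd, multiply by the base once.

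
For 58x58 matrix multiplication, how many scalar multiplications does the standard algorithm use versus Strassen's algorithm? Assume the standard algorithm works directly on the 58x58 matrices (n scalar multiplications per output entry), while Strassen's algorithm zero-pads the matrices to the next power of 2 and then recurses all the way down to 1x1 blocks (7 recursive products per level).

Matrix multiplication for 58x58 matrices:

Strassen's algorithm requires power-of-2 dimensions. Pad 58x58 to 64x64 (next power of 2).

Standard algorithm: 58^3 = 195112 multiplications
Strassen's algorithm: 7^(log2(64)) = 7^6 = 117649 multiplications
Savings: 195112 - 117649 = 77463 multiplications

Standard: 195112 multiplications (58^3). Strassen: 117649 multiplications (7^6, after padding to 64x64). Strassen reduces 8 recursive multiplications to 7 at each level.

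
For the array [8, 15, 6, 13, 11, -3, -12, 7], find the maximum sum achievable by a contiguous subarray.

Using Kadane's algorithm on [8, 15, 6, 13, 11, -3, -12, 7]:

Scanning through the array:
Position 1 (value 15): max_ending_here = 23, max_so_far = 23
Position 2 (value 6): max_ending_here = 29, max_so_far = 29
Position 3 (value 13): max_ending_here = 42, max_so_far = 42
Position 4 (value 11): max_ending_here = 53, max_so_far = 53
Position 5 (value -3): max_ending_here = 50, max_so_far = 53
Position 6 (value -12): max_ending_here = 38, max_so_far = 53
Position 7 (value 7): max_ending_here = 45, max_so_far = 53

Maximum subarray: [8, 15, 6, 13, 11]
Maximum sum: 53

The maximum subarray is [8, 15, 6, 13, 11] with sum 53. This subarray runs from index 0 to index 4.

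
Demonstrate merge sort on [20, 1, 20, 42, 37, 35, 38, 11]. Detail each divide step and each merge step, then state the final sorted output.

Merge sort trace:

Split: [20, 1, 20, 42, 37, 35, 38, 11] -> [20, 1, 20, 42] and [37, 35, 38, 11]
  Split: [20, 1, 20, 42] -> [20, 1] and [20, 42]
    Split: [20, 1] -> [20] and [1]
    Merge: [20] + [1] -> [1, 20]
    Split: [20, 42] -> [20] and [42]
    Merge: [20] + [42] -> [20, 42]
  Merge: [1, 20] + [20, 42] -> [1, 20, 20, 42]
  Split: [37, 35, 38, 11] -> [37, 35] and [38, 11]
    Split: [37, 35] -> [37] and [35]
    Merge: [37] + [35] -> [35, 37]
    Split: [38, 11] -> [38] and [11]
    Merge: [38] + [11] -> [11, 38]
  Merge: [35, 37] + [11, 38] -> [11, 35, 37, 38]
Merge: [1, 20, 20, 42] + [11, 35, 37, 38] -> [1, 11, 20, 20, 35, 37, 38, 42]

Final sorted array: [1, 11, 20, 20, 35, 37, 38, 42]

The merge sort proceeds by recursively splitting the array and merging sorted halves.
After all merges, the sorted array is [1, 11, 20, 20, 35, 37, 38, 42].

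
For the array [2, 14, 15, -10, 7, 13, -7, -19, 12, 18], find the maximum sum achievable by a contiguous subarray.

Using Kadane's algorithm on [2, 14, 15, -10, 7, 13, -7, -19, 12, 18]:

Scanning through the array:
Position 1 (value 14): max_ending_here = 16, max_so_far = 16
Position 2 (value 15): max_ending_here = 31, max_so_far = 31
Position 3 (value -10): max_ending_here = 21, max_so_far = 31
Position 4 (value 7): max_ending_here = 28, max_so_far = 31
Position 5 (value 13): max_ending_here = 41, max_so_far = 41
Position 6 (value -7): max_ending_here = 34, max_so_far = 41
Position 7 (value -19): max_ending_here = 15, max_so_far = 41
Position 8 (value 12): max_ending_here = 27, max_so_far = 41
Position 9 (value 18): max_ending_here = 45, max_so_far = 45

Maximum subarray: [2, 14, 15, -10, 7, 13, -7, -19, 12, 18]
Maximum sum: 45

The maximum subarray is [2, 14, 15, -10, 7, 13, -7, -19, 12, 18] with sum 45. This subarray runs from index 0 to index 9.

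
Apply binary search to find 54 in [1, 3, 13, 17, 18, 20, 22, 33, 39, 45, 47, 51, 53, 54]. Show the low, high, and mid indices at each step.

Binary search for 54 in [1, 3, 13, 17, 18, 20, 22, 33, 39, 45, 47, 51, 53, 54]:

lo=0, hi=13, mid=6, arr[mid]=22 -> 22 < 54, search right half
lo=7, hi=13, mid=10, arr[mid]=47 -> 47 < 54, search right half
lo=11, hi=13, mid=12, arr[mid]=53 -> 53 < 54, search right half
lo=13, hi=13, mid=13, arr[mid]=54 -> Found target at index 13!

Binary search finds 54 at index 13 after 4 comparisons. The search repeatedly halves the search space by comparing with the middle element.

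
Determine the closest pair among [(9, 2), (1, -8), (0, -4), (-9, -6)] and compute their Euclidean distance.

Computing all pairwise distances among 4 points:

d((9, 2), (1, -8)) = 12.8062
d((9, 2), (0, -4)) = 10.8167
d((9, 2), (-9, -6)) = 19.6977
d((1, -8), (0, -4)) = 4.1231 <-- minimum
d((1, -8), (-9, -6)) = 10.198
d((0, -4), (-9, -6)) = 9.2195

Closest pair: (1, -8) and (0, -4) with distance 4.1231

The closest pair is (1, -8) and (0, -4) with Euclidean distance 4.1231. For 4 points, brute-force pairwise comparison is shown above. For large n, the divide-and-conquer algorithm (sort by x, recurse on halves, check the dividing strip) achieves O(n log n).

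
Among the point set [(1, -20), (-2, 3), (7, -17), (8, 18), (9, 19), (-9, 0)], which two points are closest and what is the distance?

Computing all pairwise distances among 6 points:

d((1, -20), (-2, 3)) = 23.1948
d((1, -20), (7, -17)) = 6.7082
d((1, -20), (8, 18)) = 38.6394
d((1, -20), (9, 19)) = 39.8121
d((1, -20), (-9, 0)) = 22.3607
d((-2, 3), (7, -17)) = 21.9317
d((-2, 3), (8, 18)) = 18.0278
d((-2, 3), (9, 19)) = 19.4165
d((-2, 3), (-9, 0)) = 7.6158
d((7, -17), (8, 18)) = 35.0143
d((7, -17), (9, 19)) = 36.0555
d((7, -17), (-9, 0)) = 23.3452
d((8, 18), (9, 19)) = 1.4142 <-- minimum
d((8, 18), (-9, 0)) = 24.7588
d((9, 19), (-9, 0)) = 26.1725

Closest pair: (8, 18) and (9, 19) with distance 1.4142

The closest pair is (8, 18) and (9, 19) with Euclidean distance 1.4142. For 6 points, brute-force pairwise comparison is shown above. For large n, the divide-and-conquer algorithm (sort by x, recurse on halves, check the dividing strip) achieves O(n log n).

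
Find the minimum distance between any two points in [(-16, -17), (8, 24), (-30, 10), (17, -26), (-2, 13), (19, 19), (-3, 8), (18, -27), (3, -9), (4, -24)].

Computing all pairwise distances among 10 points:

d((-16, -17), (8, 24)) = 47.5079
d((-16, -17), (-30, 10)) = 30.4138
d((-16, -17), (17, -26)) = 34.2053
d((-16, -17), (-2, 13)) = 33.1059
d((-16, -17), (19, 19)) = 50.2096
d((-16, -17), (-3, 8)) = 28.178
d((-16, -17), (18, -27)) = 35.4401
d((-16, -17), (3, -9)) = 20.6155
d((-16, -17), (4, -24)) = 21.1896
d((8, 24), (-30, 10)) = 40.4969
d((8, 24), (17, -26)) = 50.8035
d((8, 24), (-2, 13)) = 14.8661
d((8, 24), (19, 19)) = 12.083
d((8, 24), (-3, 8)) = 19.4165
d((8, 24), (18, -27)) = 51.9711
d((8, 24), (3, -9)) = 33.3766
d((8, 24), (4, -24)) = 48.1664
d((-30, 10), (17, -26)) = 59.203
d((-30, 10), (-2, 13)) = 28.1603
d((-30, 10), (19, 19)) = 49.8197
d((-30, 10), (-3, 8)) = 27.074
d((-30, 10), (18, -27)) = 60.6053
d((-30, 10), (3, -9)) = 38.0789
d((-30, 10), (4, -24)) = 48.0833
d((17, -26), (-2, 13)) = 43.382
d((17, -26), (19, 19)) = 45.0444
d((17, -26), (-3, 8)) = 39.4462
d((17, -26), (18, -27)) = 1.4142 <-- minimum
d((17, -26), (3, -9)) = 22.0227
d((17, -26), (4, -24)) = 13.1529
d((-2, 13), (19, 19)) = 21.8403
d((-2, 13), (-3, 8)) = 5.099
d((-2, 13), (18, -27)) = 44.7214
d((-2, 13), (3, -9)) = 22.561
d((-2, 13), (4, -24)) = 37.4833
d((19, 19), (-3, 8)) = 24.5967
d((19, 19), (18, -27)) = 46.0109
d((19, 19), (3, -9)) = 32.249
d((19, 19), (4, -24)) = 45.5412
d((-3, 8), (18, -27)) = 40.8167
d((-3, 8), (3, -9)) = 18.0278
d((-3, 8), (4, -24)) = 32.7567
d((18, -27), (3, -9)) = 23.4307
d((18, -27), (4, -24)) = 14.3178
d((3, -9), (4, -24)) = 15.0333

Closest pair: (17, -26) and (18, -27) with distance 1.4142

The closest pair is (17, -26) and (18, -27) with Euclidean distance 1.4142. For 10 points, brute-force pairwise comparison is shown above. For large n, the divide-and-conquer algorithm (sort by x, recurse on halves, check the dividing strip) achieves O(n log n).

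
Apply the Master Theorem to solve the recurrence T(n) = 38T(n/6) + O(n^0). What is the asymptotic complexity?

Master Theorem for T(n) = 38T(n/6) + O(n^0):

a = 38, b = 6, c = 0
log_b(a) = log_6(38) = 2.0302

Case 1: c = 0 < log_6(38) = 2.0302
T(n) = O(n^(log_6 38))

For T(n) = 38T(n/6) + O(n^0): log_6(38) = 2.0302. This is Case 1 of the Master Theorem (c < log_b(a), work dominated by leaves), giving O(n^(log_6 38)).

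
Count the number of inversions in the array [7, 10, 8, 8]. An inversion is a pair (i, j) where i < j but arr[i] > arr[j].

Finding inversions in [7, 10, 8, 8]:

(1, 2): arr[1]=10 > arr[2]=8
(1, 3): arr[1]=10 > arr[3]=8

Total inversions: 2

The array has 2 inversion(s): (1,2), (1,3). Each pair (i,j) satisfies i < j and arr[i] > arr[j].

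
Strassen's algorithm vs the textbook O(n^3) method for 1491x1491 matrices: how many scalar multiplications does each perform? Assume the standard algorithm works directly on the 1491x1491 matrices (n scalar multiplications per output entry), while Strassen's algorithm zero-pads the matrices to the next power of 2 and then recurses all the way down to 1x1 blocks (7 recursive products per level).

Matrix multiplication for 1491x1491 matrices:

Strassen's algorithm requires power-of-2 dimensions. Pad 1491x1491 to 2048x2048 (next power of 2).

Standard algorithm: 1491^3 = 3314613771 multiplications
Strassen's algorithm: 7^(log2(2048)) = 7^11 = 1977326743 multiplications
Savings: 3314613771 - 1977326743 = 1337287028 multiplications

Standard: 3314613771 multiplications (1491^3). Strassen: 1977326743 multiplications (7^11, after padding to 2048x2048). Strassen reduces 8 recursive multiplications to 7 at each level.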